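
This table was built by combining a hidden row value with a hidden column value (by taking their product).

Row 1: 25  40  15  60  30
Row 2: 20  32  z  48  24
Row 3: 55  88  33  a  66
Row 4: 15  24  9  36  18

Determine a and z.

a = 132, z = 12

Each row is a constant multiple of every other row — this is a multiplication table with the headers hidden.
Row 3 is 88/40 = 11/5 times row 1, so its entry in column 4 is 60 × 11/5 = 132.
Row 2 is 32/40 = 4/5 times row 1, so its entry in column 3 is 15 × 4/5 = 12.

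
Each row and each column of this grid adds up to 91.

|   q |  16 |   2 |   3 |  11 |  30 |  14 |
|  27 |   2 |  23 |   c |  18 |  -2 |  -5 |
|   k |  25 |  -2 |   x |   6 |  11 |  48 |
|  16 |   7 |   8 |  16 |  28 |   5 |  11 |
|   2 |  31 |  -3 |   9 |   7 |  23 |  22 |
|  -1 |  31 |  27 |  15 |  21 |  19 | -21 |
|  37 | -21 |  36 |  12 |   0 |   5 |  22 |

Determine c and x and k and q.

c = 28, x = 8, k = -5, q = 15

The known cells in row 2 total 63, leaving 91 − 63 = 28 for the blank.
The known cells in column 4 total 83, leaving 91 − 83 = 8 for the blank.
The known cells in row 3 total 96, leaving 91 − 96 = -5 for the blank.
The known cells in row 1 total 76, leaving 91 − 76 = 15 for the blank.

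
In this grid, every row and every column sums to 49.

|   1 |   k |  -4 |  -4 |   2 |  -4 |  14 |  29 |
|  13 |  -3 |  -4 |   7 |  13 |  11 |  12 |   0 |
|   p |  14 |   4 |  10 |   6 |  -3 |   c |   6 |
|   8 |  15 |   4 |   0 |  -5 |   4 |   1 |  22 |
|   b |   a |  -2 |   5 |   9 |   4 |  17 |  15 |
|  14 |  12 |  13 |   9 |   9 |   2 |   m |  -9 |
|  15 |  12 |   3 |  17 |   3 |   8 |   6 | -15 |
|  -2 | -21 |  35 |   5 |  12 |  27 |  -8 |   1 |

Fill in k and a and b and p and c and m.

Row 1 has 1 − 4 − 4 + 2 − 4 + 14 + 29 = 34; the blank must be 49 − 34 = 15.
Row 6 has 14 + 12 + 13 + 9 + 9 + 2 − 9 = 50; the blank must be 49 − 50 = -1.
Column 7 has 14 + 12 + 1 + 17 − 1 + 6 − 8 = 41; the blank must be 49 − 41 = 8.
Row 3 has 14 + 4 + 10 + 6 − 3 + 8 + 6 = 45; the blank must be 49 − 45 = 4.
Column 1 has 1 + 13 + 4 + 8 + 14 + 15 − 2 = 53; the blank must be 49 − 53 = -4.
Row 5 has -4 − 2 + 5 + 9 + 4 + 17 + 15 = 44; the blank must be 49 − 44 = 5.

k = 15, a = 5, b = -4, p = 4, c = 8, m = -1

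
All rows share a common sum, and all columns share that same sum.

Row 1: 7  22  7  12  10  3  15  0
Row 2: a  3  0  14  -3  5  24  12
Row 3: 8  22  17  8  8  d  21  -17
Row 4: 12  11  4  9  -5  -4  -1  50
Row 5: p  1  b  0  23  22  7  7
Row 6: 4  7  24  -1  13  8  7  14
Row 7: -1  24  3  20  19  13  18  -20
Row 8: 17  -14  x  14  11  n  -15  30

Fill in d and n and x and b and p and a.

d = 9, n = 20, x = 13, b = 8, p = 8, a = 21

Rows 1 and 4 both sum to 76, so that's the common total.
The known cells in row 2 total 55, leaving 76 − 55 = 21 for the blank.
The known cells in column 1 total 68, leaving 76 − 68 = 8 for the blank.
The known cells in row 5 total 68, leaving 76 − 68 = 8 for the blank.
The known cells in column 3 total 63, leaving 76 − 63 = 13 for the blank.
The known cells in row 8 total 56, leaving 76 − 56 = 20 for the blank.
The known cells in row 3 total 67, leaving 76 − 67 = 9 for the blank.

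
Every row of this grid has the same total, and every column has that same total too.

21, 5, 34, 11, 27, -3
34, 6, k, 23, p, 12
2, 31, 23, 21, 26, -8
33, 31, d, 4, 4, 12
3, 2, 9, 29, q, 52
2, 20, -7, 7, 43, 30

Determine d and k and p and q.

Rows 1 and 3 both sum to 95, so that's the common total.
Row 5 has 3 + 2 + 9 + 29 + 52 = 95; the blank must be 95 − 95 = 0.
Row 4 has 33 + 31 + 4 + 4 + 12 = 84; the blank must be 95 − 84 = 11.
Column 3 has 34 + 23 + 11 + 9 − 7 = 70; the blank must be 95 − 70 = 25.
Row 2 has 34 + 6 + 25 + 23 + 12 = 100; the blank must be 95 − 100 = -5.

d = 11, k = 25, p = -5, q = 0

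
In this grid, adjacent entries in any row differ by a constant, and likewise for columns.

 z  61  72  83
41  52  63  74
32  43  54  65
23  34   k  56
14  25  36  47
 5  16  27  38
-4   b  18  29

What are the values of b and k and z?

Along each row the entries change by 11 per step; down each column they change by -9.
Row 7: from -4 at column 1, stepping by 11 to column 2 gives 7.
Row 4: from 23 at column 1, stepping by 11 to column 3 gives 45.
Row 1: from 61 at column 2, stepping by 11 to column 1 gives 50.

b = 7, k = 45, z = 50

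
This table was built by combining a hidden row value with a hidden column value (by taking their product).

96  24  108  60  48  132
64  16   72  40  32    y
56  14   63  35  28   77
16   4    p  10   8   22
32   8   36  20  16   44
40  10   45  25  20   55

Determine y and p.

y = 88, p = 18

Each row is a constant multiple of every other row — this is a multiplication table with the headers hidden.
Row 2 is 64/96 = 2/3 times row 1, so its entry in column 6 is 132 × 2/3 = 88.
Row 4 is 16/96 = 1/6 times row 1, so its entry in column 3 is 108 × 1/6 = 18.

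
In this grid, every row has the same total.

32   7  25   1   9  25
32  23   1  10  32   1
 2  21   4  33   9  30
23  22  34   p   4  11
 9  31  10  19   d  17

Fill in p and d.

p = 5, d = 13

Row 1 sums to 99 and so does row 3; that's the common total.
In row 4 the known cells total 94, leaving 99 − 94 = 5.
In row 5 the known cells total 86, leaving 99 − 86 = 13.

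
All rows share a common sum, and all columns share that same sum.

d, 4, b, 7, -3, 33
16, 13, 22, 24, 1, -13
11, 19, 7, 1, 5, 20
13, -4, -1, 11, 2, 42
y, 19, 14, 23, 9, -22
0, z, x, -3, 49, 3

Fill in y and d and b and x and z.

Rows 2 and 3 both sum to 63, so that's the common total.
Row 5: 19 + 14 + 23 + 9 − 22 = 43, so its missing entry is 63 − 43 = 20.
Column 1: 16 + 11 + 13 + 20 + 0 = 60, so its missing entry is 63 − 60 = 3.
Column 2: 4 + 13 + 19 − 4 + 19 = 51, so its missing entry is 63 − 51 = 12.
Row 1: 3 + 4 + 7 − 3 + 33 = 44, so its missing entry is 63 − 44 = 19.
Row 6: 0 + 12 − 3 + 49 + 3 = 61, so its missing entry is 63 − 61 = 2.

y = 20, d = 3, b = 19, x = 2, z = 12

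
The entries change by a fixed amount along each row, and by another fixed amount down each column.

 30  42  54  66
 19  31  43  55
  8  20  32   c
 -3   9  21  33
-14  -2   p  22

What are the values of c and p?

c = 44, p = 10

Along each row the entries change by 12 per step; down each column they change by -11.
Row 3: from 8 at column 1, stepping by 12 to column 4 gives 44.
Row 5: from -14 at column 1, stepping by 12 to column 3 gives 10.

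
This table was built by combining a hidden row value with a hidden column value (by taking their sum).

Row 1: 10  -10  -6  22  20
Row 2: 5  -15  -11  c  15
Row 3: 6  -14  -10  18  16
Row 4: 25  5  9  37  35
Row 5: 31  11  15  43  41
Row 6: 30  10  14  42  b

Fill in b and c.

The difference between any two rows is the same in every column — this is an addition table with the headers hidden.
Row 6 minus row 1 is 30 − 10 = 20, so its entry in column 5 is 20 + 20 = 40.
Row 2 minus row 1 is 5 − 10 = -5, so its entry in column 4 is 22 + (-5) = 17.

b = 40, c = 17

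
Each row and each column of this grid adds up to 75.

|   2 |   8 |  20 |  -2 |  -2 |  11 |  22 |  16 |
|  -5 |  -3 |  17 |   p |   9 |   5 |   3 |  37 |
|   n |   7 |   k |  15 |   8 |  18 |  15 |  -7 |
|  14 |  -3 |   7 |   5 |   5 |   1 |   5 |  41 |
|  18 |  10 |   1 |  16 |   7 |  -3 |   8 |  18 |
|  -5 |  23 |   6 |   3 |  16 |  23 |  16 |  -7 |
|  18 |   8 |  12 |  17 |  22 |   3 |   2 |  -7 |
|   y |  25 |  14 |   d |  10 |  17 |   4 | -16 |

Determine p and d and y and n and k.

p = 12, d = 9, y = 12, n = 21, k = -2

Column 3 has 20 + 17 + 7 + 1 + 6 + 12 + 14 = 77; the blank must be 75 − 77 = -2.
Row 3 has 7 − 2 + 15 + 8 + 18 + 15 − 7 = 54; the blank must be 75 − 54 = 21.
Column 1 has 2 − 5 + 21 + 14 + 18 − 5 + 18 = 63; the blank must be 75 − 63 = 12.
Row 8 has 12 + 25 + 14 + 10 + 17 + 4 − 16 = 66; the blank must be 75 − 66 = 9.
Row 2 has -5 − 3 + 17 + 9 + 5 + 3 + 37 = 63; the blank must be 75 − 63 = 12.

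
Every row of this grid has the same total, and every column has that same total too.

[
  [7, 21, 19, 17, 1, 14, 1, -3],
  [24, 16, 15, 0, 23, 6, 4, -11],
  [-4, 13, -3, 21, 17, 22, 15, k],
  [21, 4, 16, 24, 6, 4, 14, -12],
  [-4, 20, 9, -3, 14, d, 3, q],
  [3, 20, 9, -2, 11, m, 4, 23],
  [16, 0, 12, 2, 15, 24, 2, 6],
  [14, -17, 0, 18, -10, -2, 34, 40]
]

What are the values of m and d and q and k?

m = 9, d = 0, q = 38, k = -4

Rows 1 and 2 both sum to 77, so that's the common total.
The known cells in row 6 total 68, leaving 77 − 68 = 9 for the blank.
The known cells in column 6 total 77, leaving 77 − 77 = 0 for the blank.
The known cells in row 5 total 39, leaving 77 − 39 = 38 for the blank.
The known cells in row 3 total 81, leaving 77 − 81 = -4 for the blank.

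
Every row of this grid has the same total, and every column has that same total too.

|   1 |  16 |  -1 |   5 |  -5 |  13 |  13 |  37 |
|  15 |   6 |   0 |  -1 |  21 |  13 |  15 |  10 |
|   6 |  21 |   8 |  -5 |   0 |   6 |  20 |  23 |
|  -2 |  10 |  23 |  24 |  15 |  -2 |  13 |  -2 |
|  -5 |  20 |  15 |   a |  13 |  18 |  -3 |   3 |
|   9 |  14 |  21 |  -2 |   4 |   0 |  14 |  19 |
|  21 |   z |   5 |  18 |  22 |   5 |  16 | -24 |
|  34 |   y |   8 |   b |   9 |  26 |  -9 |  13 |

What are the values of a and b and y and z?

a = 18, b = 22, y = -24, z = 16

Rows 1 and 2 both sum to 79, so that's the common total.
Row 7: 21 + 5 + 18 + 22 + 5 + 16 − 24 = 63, so its missing entry is 79 − 63 = 16.
Column 2: 16 + 6 + 21 + 10 + 20 + 14 + 16 = 103, so its missing entry is 79 − 103 = -24.
Row 8: 34 − 24 + 8 + 9 + 26 − 9 + 13 = 57, so its missing entry is 79 − 57 = 22.
Row 5: -5 + 20 + 15 + 13 + 18 − 3 + 3 = 61, so its missing entry is 79 − 61 = 18.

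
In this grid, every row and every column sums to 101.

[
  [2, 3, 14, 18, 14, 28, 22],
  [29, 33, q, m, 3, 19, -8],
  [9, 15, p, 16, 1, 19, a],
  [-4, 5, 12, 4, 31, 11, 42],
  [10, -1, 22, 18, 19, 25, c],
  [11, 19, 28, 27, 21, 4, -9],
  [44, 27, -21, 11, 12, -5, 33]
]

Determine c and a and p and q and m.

c = 8, a = 13, p = 28, q = 18, m = 7

Row 5 has 10 − 1 + 22 + 18 + 19 + 25 = 93; the blank must be 101 − 93 = 8.
Column 7 has 22 − 8 + 42 + 8 − 9 + 33 = 88; the blank must be 101 − 88 = 13.
Row 3 has 9 + 15 + 16 + 1 + 19 + 13 = 73; the blank must be 101 − 73 = 28.
Column 3 has 14 + 28 + 12 + 22 + 28 − 21 = 83; the blank must be 101 − 83 = 18.
Row 2 has 29 + 33 + 18 + 3 + 19 − 8 = 94; the blank must be 101 − 94 = 7.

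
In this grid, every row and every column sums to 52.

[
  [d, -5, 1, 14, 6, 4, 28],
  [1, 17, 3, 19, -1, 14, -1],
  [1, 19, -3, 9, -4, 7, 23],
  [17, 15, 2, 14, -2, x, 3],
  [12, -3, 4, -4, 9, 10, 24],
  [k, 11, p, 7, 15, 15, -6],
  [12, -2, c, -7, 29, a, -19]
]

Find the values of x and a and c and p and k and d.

Row 1: -5 + 1 + 14 + 6 + 4 + 28 = 48, so its missing entry is 52 − 48 = 4.
Column 1: 4 + 1 + 1 + 17 + 12 + 12 = 47, so its missing entry is 52 − 47 = 5.
Row 4: 17 + 15 + 2 + 14 − 2 + 3 = 49, so its missing entry is 52 − 49 = 3.
Column 6: 4 + 14 + 7 + 3 + 10 + 15 = 53, so its missing entry is 52 − 53 = -1.
Row 7: 12 − 2 − 7 + 29 − 1 − 19 = 12, so its missing entry is 52 − 12 = 40.
Row 6: 5 + 11 + 7 + 15 + 15 − 6 = 47, so its missing entry is 52 − 47 = 5.

x = 3, a = -1, c = 40, p = 5, k = 5, d = 4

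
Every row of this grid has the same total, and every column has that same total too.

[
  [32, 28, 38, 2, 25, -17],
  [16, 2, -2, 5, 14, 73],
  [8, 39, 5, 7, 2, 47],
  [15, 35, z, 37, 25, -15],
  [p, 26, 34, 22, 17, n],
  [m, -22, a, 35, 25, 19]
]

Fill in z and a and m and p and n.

Rows 1 and 2 both sum to 108, so that's the common total.
The known cells in column 6 total 107, leaving 108 − 107 = 1 for the blank.
The known cells in row 5 total 100, leaving 108 − 100 = 8 for the blank.
The known cells in column 1 total 79, leaving 108 − 79 = 29 for the blank.
The known cells in row 4 total 97, leaving 108 − 97 = 11 for the blank.
The known cells in row 6 total 86, leaving 108 − 86 = 22 for the blank.

z = 11, a = 22, m = 29, p = 8, n = 1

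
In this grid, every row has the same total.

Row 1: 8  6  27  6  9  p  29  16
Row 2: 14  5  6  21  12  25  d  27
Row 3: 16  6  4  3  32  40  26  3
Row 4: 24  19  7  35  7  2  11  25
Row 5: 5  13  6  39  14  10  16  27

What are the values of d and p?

Rows 3 and 5 both add up to 130, so every row sums to 130.
Row 2: 14 + 5 + 6 + 21 + 12 + 25 + 27 = 110, so the missing entry is 130 − 110 = 20.
Row 1: 8 + 6 + 27 + 6 + 9 + 29 + 16 = 101, so the missing entry is 130 − 101 = 29.

d = 20, p = 29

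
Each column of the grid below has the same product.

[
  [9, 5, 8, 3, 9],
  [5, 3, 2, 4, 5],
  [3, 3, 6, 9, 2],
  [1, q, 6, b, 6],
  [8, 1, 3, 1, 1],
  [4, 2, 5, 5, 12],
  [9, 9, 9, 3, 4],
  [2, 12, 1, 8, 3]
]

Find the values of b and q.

b = 6, q = 8

Columns 1 and 3 each multiply to 77760, so every column has product 77760.
Column 4: 3×4×9×1×5×3×8 = 12960, so the missing entry is 77760 ÷ 12960 = 6.
Column 2: 5×3×3×1×2×9×12 = 9720, so the missing entry is 77760 ÷ 9720 = 8.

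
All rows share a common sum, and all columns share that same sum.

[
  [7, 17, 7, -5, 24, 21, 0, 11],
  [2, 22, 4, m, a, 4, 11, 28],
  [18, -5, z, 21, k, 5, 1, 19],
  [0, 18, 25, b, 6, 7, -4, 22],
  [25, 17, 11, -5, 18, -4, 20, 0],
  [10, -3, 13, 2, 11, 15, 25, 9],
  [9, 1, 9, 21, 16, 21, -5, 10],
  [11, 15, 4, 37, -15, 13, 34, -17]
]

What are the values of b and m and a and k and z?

b = 8, m = 3, a = 8, k = 14, z = 9

Rows 1 and 5 both sum to 82, so that's the common total.
Row 4 has 0 + 18 + 25 + 6 + 7 − 4 + 22 = 74; the blank must be 82 − 74 = 8.
Column 3 has 7 + 4 + 25 + 11 + 13 + 9 + 4 = 73; the blank must be 82 − 73 = 9.
Row 3 has 18 − 5 + 9 + 21 + 5 + 1 + 19 = 68; the blank must be 82 − 68 = 14.
Column 5 has 24 + 14 + 6 + 18 + 11 + 16 − 15 = 74; the blank must be 82 − 74 = 8.
Row 2 has 2 + 22 + 4 + 8 + 4 + 11 + 28 = 79; the blank must be 82 − 79 = 3.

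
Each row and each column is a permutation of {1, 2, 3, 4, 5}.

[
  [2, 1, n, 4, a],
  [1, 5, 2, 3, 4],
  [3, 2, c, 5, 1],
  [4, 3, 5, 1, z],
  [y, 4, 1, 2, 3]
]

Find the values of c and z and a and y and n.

c = 4, z = 2, a = 5, y = 5, n = 3

At (row 5, col 1): row 5 already has {1, 2, 3, 4}, so the value is 5.
Cell (4,5): row 4 already has {1, 3, 4, 5} → 2.
Cell (1,5): column 5 already has {1, 2, 3, 4} → 5.
For row 1, column 3: row 1 already has {1, 2, 4, 5}; that leaves 3.
At (row 3, col 3): row 3 already has {1, 2, 3, 5}, so the value is 4.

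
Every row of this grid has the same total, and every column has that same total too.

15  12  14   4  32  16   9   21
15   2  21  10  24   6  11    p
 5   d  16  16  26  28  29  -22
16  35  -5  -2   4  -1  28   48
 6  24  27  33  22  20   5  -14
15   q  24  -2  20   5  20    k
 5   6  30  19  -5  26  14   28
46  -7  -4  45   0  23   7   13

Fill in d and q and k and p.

Rows 1 and 4 both sum to 123, so that's the common total.
Row 2: 15 + 2 + 21 + 10 + 24 + 6 + 11 = 89, so its missing entry is 123 − 89 = 34.
Row 3: 5 + 16 + 16 + 26 + 28 + 29 − 22 = 98, so its missing entry is 123 − 98 = 25.
Column 2: 12 + 2 + 25 + 35 + 24 + 6 − 7 = 97, so its missing entry is 123 − 97 = 26.
Row 6: 15 + 26 + 24 − 2 + 20 + 5 + 20 = 108, so its missing entry is 123 − 108 = 15.

d = 25, q = 26, k = 15, p = 34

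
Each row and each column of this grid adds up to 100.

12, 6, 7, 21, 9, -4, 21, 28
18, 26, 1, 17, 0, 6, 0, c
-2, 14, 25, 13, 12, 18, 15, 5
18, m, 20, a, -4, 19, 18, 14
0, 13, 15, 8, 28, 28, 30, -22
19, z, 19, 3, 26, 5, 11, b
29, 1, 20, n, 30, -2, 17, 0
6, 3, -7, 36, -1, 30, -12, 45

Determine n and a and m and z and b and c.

n = 5, a = -3, m = 18, z = 19, b = -2, c = 32

The known cells in row 2 total 68, leaving 100 − 68 = 32 for the blank.
The known cells in column 8 total 102, leaving 100 − 102 = -2 for the blank.
The known cells in row 6 total 81, leaving 100 − 81 = 19 for the blank.
The known cells in column 2 total 82, leaving 100 − 82 = 18 for the blank.
The known cells in row 4 total 103, leaving 100 − 103 = -3 for the blank.
The known cells in row 7 total 95, leaving 100 − 95 = 5 for the blank.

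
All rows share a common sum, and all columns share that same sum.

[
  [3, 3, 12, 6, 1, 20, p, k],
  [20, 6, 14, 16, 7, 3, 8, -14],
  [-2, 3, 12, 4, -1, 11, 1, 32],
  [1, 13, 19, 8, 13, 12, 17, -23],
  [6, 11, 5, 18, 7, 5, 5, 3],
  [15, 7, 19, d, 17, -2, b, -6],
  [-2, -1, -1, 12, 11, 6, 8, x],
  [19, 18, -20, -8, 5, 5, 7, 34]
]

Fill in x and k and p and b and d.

x = 27, k = 7, p = 8, b = 6, d = 4

Rows 2 and 3 both sum to 60, so that's the common total.
Row 7: -2 − 1 − 1 + 12 + 11 + 6 + 8 = 33, so its missing entry is 60 − 33 = 27.
Column 8: -14 + 32 − 23 + 3 − 6 + 27 + 34 = 53, so its missing entry is 60 − 53 = 7.
Row 1: 3 + 3 + 12 + 6 + 1 + 20 + 7 = 52, so its missing entry is 60 − 52 = 8.
Column 7: 8 + 8 + 1 + 17 + 5 + 8 + 7 = 54, so its missing entry is 60 − 54 = 6.
Row 6: 15 + 7 + 19 + 17 − 2 + 6 − 6 = 56, so its missing entry is 60 − 56 = 4.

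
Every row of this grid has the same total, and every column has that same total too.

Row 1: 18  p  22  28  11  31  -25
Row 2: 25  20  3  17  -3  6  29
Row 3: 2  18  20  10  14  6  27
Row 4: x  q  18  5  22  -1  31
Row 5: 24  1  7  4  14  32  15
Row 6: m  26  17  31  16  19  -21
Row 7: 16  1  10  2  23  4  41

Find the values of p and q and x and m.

Rows 2 and 3 both sum to 97, so that's the common total.
The known cells in row 1 total 85, leaving 97 − 85 = 12 for the blank.
The known cells in row 6 total 88, leaving 97 − 88 = 9 for the blank.
The known cells in column 2 total 78, leaving 97 − 78 = 19 for the blank.
The known cells in row 4 total 94, leaving 97 − 94 = 3 for the blank.

p = 12, q = 19, x = 3, m = 9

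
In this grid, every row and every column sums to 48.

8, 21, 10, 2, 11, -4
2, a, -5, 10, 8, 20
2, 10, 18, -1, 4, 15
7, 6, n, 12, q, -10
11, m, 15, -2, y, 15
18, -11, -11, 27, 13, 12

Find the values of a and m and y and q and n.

Row 2 has 2 − 5 + 10 + 8 + 20 = 35; the blank must be 48 − 35 = 13.
Column 3 has 10 − 5 + 18 + 15 − 11 = 27; the blank must be 48 − 27 = 21.
Row 4 has 7 + 6 + 21 + 12 − 10 = 36; the blank must be 48 − 36 = 12.
Column 5 has 11 + 8 + 4 + 12 + 13 = 48; the blank must be 48 − 48 = 0.
Row 5 has 11 + 15 − 2 + 0 + 15 = 39; the blank must be 48 − 39 = 9.

a = 13, m = 9, y = 0, q = 12, n = 21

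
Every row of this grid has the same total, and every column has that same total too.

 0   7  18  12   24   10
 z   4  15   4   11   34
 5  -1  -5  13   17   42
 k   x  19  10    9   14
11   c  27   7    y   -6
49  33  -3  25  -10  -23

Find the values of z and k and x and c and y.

Rows 1 and 3 both sum to 71, so that's the common total.
Column 5: 24 + 11 + 17 + 9 − 10 = 51, so its missing entry is 71 − 51 = 20.
Row 2: 4 + 15 + 4 + 11 + 34 = 68, so its missing entry is 71 − 68 = 3.
Column 1: 0 + 3 + 5 + 11 + 49 = 68, so its missing entry is 71 − 68 = 3.
Row 4: 3 + 19 + 10 + 9 + 14 = 55, so its missing entry is 71 − 55 = 16.
Row 5: 11 + 27 + 7 + 20 − 6 = 59, so its missing entry is 71 − 59 = 12.

z = 3, k = 3, x = 16, c = 12, y = 20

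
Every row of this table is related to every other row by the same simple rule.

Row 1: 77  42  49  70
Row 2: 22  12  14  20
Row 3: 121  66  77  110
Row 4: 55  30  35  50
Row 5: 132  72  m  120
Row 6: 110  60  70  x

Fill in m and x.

m = 84, x = 100

Each row is a constant multiple of every other row — this is a multiplication table with the headers hidden.
Row 5 is 72/42 = 12/7 times row 1, so its entry in column 3 is 49 × 12/7 = 84.
Row 6 is 60/42 = 10/7 times row 1, so its entry in column 4 is 70 × 10/7 = 100.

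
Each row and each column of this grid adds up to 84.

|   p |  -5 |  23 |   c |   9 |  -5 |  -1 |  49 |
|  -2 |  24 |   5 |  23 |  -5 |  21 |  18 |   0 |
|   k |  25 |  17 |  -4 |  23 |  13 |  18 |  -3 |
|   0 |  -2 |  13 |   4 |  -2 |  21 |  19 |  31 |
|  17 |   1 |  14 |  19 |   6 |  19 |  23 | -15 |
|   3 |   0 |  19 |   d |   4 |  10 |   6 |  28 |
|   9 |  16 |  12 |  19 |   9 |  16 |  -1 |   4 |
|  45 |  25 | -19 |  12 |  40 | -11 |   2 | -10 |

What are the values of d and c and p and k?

Row 6 has 3 + 0 + 19 + 4 + 10 + 6 + 28 = 70; the blank must be 84 − 70 = 14.
Column 4 has 23 − 4 + 4 + 19 + 14 + 19 + 12 = 87; the blank must be 84 − 87 = -3.
Row 3 has 25 + 17 − 4 + 23 + 13 + 18 − 3 = 89; the blank must be 84 − 89 = -5.
Row 1 has -5 + 23 − 3 + 9 − 5 − 1 + 49 = 67; the blank must be 84 − 67 = 17.

d = 14, c = -3, p = 17, k = -5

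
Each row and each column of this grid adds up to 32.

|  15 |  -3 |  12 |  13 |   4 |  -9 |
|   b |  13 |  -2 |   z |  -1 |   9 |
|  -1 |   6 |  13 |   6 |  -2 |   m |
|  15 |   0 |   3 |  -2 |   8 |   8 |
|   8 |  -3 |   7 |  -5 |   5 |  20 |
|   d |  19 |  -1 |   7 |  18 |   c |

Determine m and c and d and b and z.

m = 10, c = -6, d = -5, b = 0, z = 13

Row 3: -1 + 6 + 13 + 6 − 2 = 22, so its missing entry is 32 − 22 = 10.
Column 6: -9 + 9 + 10 + 8 + 20 = 38, so its missing entry is 32 − 38 = -6.
Row 6: 19 − 1 + 7 + 18 − 6 = 37, so its missing entry is 32 − 37 = -5.
Column 1: 15 − 1 + 15 + 8 − 5 = 32, so its missing entry is 32 − 32 = 0.
Row 2: 0 + 13 − 2 − 1 + 9 = 19, so its missing entry is 32 − 19 = 13.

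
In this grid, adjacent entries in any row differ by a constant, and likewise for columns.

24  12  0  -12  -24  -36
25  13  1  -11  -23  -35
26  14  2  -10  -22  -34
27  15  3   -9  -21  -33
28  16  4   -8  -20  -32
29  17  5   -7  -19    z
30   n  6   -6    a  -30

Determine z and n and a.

Along each row the entries change by -12 per step; down each column they change by 1.
Row 6: from 29 at column 1, stepping by -12 to column 6 gives -31.
Row 7: from 30 at column 1, stepping by -12 to column 2 gives 18.
Row 7: from 30 at column 1, stepping by -12 to column 5 gives -18.

z = -31, n = 18, a = -18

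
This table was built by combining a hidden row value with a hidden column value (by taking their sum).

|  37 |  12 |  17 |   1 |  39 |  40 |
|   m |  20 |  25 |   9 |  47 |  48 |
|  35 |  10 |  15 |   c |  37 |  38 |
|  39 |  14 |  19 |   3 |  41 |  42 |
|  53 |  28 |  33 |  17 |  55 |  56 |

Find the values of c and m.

c = -1, m = 45

The difference between any two rows is the same in every column — this is an addition table with the headers hidden.
Row 3 minus row 1 is 15 − 17 = -2, so its entry in column 4 is 1 + (-2) = -1.
Row 2 minus row 1 is 25 − 17 = 8, so its entry in column 1 is 37 + 8 = 45.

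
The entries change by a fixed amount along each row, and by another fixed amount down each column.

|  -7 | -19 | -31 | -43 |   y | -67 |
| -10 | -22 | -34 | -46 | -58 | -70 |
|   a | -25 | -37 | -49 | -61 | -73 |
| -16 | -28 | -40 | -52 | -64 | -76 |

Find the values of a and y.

Along each row the entries change by -12 per step; down each column they change by -3.
Row 3: from -25 at column 2, stepping by -12 to column 1 gives -13.
Row 1: from -7 at column 1, stepping by -12 to column 5 gives -55.

a = -13, y = -55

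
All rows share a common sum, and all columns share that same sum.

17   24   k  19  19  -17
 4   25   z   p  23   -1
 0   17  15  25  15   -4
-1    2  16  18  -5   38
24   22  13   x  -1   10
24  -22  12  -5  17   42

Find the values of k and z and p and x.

k = 6, z = 6, p = 11, x = 0

Rows 3 and 4 both sum to 68, so that's the common total.
Row 1: 17 + 24 + 19 + 19 − 17 = 62, so its missing entry is 68 − 62 = 6.
Column 3: 6 + 15 + 16 + 13 + 12 = 62, so its missing entry is 68 − 62 = 6.
Row 2: 4 + 25 + 6 + 23 − 1 = 57, so its missing entry is 68 − 57 = 11.
Row 5: 24 + 22 + 13 − 1 + 10 = 68, so its missing entry is 68 − 68 = 0.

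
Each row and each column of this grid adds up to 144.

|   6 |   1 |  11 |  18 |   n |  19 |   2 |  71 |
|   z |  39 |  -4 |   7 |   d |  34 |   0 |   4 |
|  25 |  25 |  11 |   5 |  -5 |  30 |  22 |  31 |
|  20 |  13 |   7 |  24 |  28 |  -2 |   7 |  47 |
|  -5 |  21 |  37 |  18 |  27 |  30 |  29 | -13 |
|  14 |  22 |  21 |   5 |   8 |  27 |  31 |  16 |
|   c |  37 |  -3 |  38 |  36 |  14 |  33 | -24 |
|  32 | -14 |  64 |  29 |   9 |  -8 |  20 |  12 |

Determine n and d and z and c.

Row 1 has 6 + 1 + 11 + 18 + 19 + 2 + 71 = 128; the blank must be 144 − 128 = 16.
Column 5 has 16 − 5 + 28 + 27 + 8 + 36 + 9 = 119; the blank must be 144 − 119 = 25.
Row 2 has 39 − 4 + 7 + 25 + 34 + 0 + 4 = 105; the blank must be 144 − 105 = 39.
Row 7 has 37 − 3 + 38 + 36 + 14 + 33 − 24 = 131; the blank must be 144 − 131 = 13.

n = 16, d = 25, z = 39, c = 13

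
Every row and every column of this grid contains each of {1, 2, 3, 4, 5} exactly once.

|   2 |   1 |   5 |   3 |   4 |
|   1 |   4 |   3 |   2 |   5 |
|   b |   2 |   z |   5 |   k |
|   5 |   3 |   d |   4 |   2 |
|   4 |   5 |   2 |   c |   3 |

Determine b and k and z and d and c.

b = 3, k = 1, z = 4, d = 1, c = 1

Cell (3,5): column 5 already has {2, 3, 4, 5} → 1.
At (row 5, col 4): row 5 already has {2, 3, 4, 5}, so the value is 1.
Cell (3,1): column 1 already has {1, 2, 4, 5} → 3.
At (row 3, col 3): row 3 already has {1, 2, 3, 5}, so the value is 4.
Cell (4,3): row 4 already has {2, 3, 4, 5} → 1.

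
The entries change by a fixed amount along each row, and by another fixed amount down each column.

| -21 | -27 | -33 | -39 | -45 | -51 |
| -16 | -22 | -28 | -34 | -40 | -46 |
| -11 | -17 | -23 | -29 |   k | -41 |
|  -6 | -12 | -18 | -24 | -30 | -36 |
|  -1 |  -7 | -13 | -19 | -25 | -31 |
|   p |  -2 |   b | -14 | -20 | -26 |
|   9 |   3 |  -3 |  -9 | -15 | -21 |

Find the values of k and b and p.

Along each row the entries change by -6 per step; down each column they change by 5.
Row 3: from -11 at column 1, stepping by -6 to column 5 gives -35.
Row 6: from -2 at column 2, stepping by -6 to column 3 gives -8.
Row 6: from -2 at column 2, stepping by -6 to column 1 gives 4.

k = -35, b = -8, p = 4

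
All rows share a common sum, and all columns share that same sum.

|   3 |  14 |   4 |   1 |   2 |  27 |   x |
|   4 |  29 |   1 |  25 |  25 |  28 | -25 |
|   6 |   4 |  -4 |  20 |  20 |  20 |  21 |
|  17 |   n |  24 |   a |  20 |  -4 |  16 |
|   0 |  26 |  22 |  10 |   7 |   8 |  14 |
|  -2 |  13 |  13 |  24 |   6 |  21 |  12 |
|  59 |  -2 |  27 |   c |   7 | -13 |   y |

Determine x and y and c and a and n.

x = 36, y = 13, c = -4, a = 11, n = 3

Rows 2 and 3 both sum to 87, so that's the common total.
Column 2: 14 + 29 + 4 + 26 + 13 − 2 = 84, so its missing entry is 87 − 84 = 3.
Row 1: 3 + 14 + 4 + 1 + 2 + 27 = 51, so its missing entry is 87 − 51 = 36.
Row 4: 17 + 3 + 24 + 20 − 4 + 16 = 76, so its missing entry is 87 − 76 = 11.
Column 7: 36 − 25 + 21 + 16 + 14 + 12 = 74, so its missing entry is 87 − 74 = 13.
Row 7: 59 − 2 + 27 + 7 − 13 + 13 = 91, so its missing entry is 87 − 91 = -4.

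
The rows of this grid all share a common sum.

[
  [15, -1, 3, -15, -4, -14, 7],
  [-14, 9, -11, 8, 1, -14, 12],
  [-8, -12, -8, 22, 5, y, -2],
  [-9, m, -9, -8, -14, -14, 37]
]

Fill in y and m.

y = -6, m = 8

Rows 1 and 2 both add up to -9, so every row sums to -9.
Row 3: -8 − 12 − 8 + 22 + 5 − 2 = -3, so the missing entry is -9 − (-3) = -6.
Row 4: -9 − 9 − 8 − 14 − 14 + 37 = -17, so the missing entry is -9 − (-17) = 8.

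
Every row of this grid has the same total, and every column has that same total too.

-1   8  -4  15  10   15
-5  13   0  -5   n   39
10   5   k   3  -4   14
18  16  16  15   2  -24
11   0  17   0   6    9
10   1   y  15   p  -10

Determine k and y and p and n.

k = 15, y = -1, p = 28, n = 1

Rows 1 and 4 both sum to 43, so that's the common total.
The known cells in row 2 total 42, leaving 43 − 42 = 1 for the blank.
The known cells in column 5 total 15, leaving 43 − 15 = 28 for the blank.
The known cells in row 6 total 44, leaving 43 − 44 = -1 for the blank.
The known cells in row 3 total 28, leaving 43 − 28 = 15 for the blank.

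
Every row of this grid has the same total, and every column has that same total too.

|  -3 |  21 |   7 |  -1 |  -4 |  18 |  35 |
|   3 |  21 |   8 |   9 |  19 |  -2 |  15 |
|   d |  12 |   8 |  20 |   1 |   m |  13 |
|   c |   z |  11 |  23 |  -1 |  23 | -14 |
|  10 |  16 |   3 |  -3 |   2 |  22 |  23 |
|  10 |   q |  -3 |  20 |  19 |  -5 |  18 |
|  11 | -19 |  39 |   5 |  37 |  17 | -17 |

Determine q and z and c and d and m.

Rows 1 and 2 both sum to 73, so that's the common total.
The known cells in row 6 total 59, leaving 73 − 59 = 14 for the blank.
The known cells in column 2 total 65, leaving 73 − 65 = 8 for the blank.
The known cells in row 4 total 50, leaving 73 − 50 = 23 for the blank.
The known cells in column 1 total 54, leaving 73 − 54 = 19 for the blank.
The known cells in row 3 total 73, leaving 73 − 73 = 0 for the blank.

q = 14, z = 8, c = 23, d = 19, m = 0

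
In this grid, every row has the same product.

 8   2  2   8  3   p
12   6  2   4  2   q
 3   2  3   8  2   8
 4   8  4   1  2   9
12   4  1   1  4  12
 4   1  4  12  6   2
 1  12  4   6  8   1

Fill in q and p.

Rows 3 and 4 each multiply to 2304, so every row has product 2304.
Row 2: 12×6×2×4×2 = 1152, so the missing entry is 2304 ÷ 1152 = 2.
Row 1: 8×2×2×8×3 = 768, so the missing entry is 2304 ÷ 768 = 3.

q = 2, p = 3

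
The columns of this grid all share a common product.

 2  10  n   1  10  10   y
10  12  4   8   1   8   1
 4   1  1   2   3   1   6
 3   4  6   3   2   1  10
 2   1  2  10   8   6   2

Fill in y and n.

Columns 1 and 6 each multiply to 480, so every column has product 480.
Column 7: 1×6×10×2 = 120, so the missing entry is 480 ÷ 120 = 4.
Column 3: 4×1×6×2 = 48, so the missing entry is 480 ÷ 48 = 10.

y = 4, n = 10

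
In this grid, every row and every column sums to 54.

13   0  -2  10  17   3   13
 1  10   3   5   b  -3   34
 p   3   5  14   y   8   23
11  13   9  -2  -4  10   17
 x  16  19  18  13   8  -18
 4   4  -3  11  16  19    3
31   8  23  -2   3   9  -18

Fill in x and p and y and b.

x = -2, p = -4, y = 5, b = 4

Row 5 has 16 + 19 + 18 + 13 + 8 − 18 = 56; the blank must be 54 − 56 = -2.
Column 1 has 13 + 1 + 11 − 2 + 4 + 31 = 58; the blank must be 54 − 58 = -4.
Row 3 has -4 + 3 + 5 + 14 + 8 + 23 = 49; the blank must be 54 − 49 = 5.
Row 2 has 1 + 10 + 3 + 5 − 3 + 34 = 50; the blank must be 54 − 50 = 4.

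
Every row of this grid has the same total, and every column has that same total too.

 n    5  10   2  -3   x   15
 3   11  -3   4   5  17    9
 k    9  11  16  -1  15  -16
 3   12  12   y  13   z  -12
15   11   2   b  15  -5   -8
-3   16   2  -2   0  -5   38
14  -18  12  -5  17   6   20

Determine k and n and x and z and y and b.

k = 12, n = 2, x = 15, z = 3, y = 15, b = 16

Rows 2 and 6 both sum to 46, so that's the common total.
Row 5: 15 + 11 + 2 + 15 − 5 − 8 = 30, so its missing entry is 46 − 30 = 16.
Row 3: 9 + 11 + 16 − 1 + 15 − 16 = 34, so its missing entry is 46 − 34 = 12.
Column 1: 3 + 12 + 3 + 15 − 3 + 14 = 44, so its missing entry is 46 − 44 = 2.
Column 4: 2 + 4 + 16 + 16 − 2 − 5 = 31, so its missing entry is 46 − 31 = 15.
Row 1: 2 + 5 + 10 + 2 − 3 + 15 = 31, so its missing entry is 46 − 31 = 15.
Row 4: 3 + 12 + 12 + 15 + 13 − 12 = 43, so its missing entry is 46 − 43 = 3.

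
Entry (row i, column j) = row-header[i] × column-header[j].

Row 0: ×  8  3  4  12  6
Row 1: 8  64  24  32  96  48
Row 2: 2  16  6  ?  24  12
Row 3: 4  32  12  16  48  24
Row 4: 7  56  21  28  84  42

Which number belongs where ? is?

2 × 4 = 8.

8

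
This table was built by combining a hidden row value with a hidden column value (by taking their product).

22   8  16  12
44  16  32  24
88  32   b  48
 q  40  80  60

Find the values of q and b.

q = 110, b = 64

Each row is a constant multiple of every other row — this is a multiplication table with the headers hidden.
Row 4 is 60/12 = 5/1 times row 1, so its entry in column 1 is 22 × 5/1 = 110.
Row 3 is 48/12 = 4/1 times row 1, so its entry in column 3 is 16 × 4/1 = 64.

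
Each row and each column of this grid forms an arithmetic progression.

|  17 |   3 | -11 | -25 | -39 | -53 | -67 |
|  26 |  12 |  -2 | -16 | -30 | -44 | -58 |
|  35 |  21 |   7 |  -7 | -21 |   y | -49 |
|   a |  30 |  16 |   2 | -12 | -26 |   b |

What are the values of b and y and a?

b = -40, y = -35, a = 44

Along each row the entries change by -14 per step; down each column they change by 9.
Row 4: from 30 at column 2, stepping by -14 to column 7 gives -40.
Row 3: from 35 at column 1, stepping by -14 to column 6 gives -35.
Row 4: from 30 at column 2, stepping by -14 to column 1 gives 44.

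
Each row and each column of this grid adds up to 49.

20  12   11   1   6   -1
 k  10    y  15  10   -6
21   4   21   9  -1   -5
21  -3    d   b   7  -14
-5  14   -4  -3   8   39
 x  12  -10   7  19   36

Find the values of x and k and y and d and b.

x = -15, k = 7, y = 13, d = 18, b = 20

Column 4 has 1 + 15 + 9 − 3 + 7 = 29; the blank must be 49 − 29 = 20.
Row 6 has 12 − 10 + 7 + 19 + 36 = 64; the blank must be 49 − 64 = -15.
Column 1 has 20 + 21 + 21 − 5 − 15 = 42; the blank must be 49 − 42 = 7.
Row 2 has 7 + 10 + 15 + 10 − 6 = 36; the blank must be 49 − 36 = 13.
Row 4 has 21 − 3 + 20 + 7 − 14 = 31; the blank must be 49 − 31 = 18.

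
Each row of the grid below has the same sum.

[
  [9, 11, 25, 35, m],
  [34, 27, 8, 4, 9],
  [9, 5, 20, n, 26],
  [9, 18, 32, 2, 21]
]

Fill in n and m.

Rows 2 and 4 both add up to 82, so every row sums to 82.
Row 3: 9 + 5 + 20 + 26 = 60, so the missing entry is 82 − 60 = 22.
Row 1: 9 + 11 + 25 + 35 = 80, so the missing entry is 82 − 80 = 2.

n = 22, m = 2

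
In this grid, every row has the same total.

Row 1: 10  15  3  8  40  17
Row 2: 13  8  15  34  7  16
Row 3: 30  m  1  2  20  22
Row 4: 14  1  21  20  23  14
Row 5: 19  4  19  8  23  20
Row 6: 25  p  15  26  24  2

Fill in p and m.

Row 1 sums to 93 and so does row 2; that's the common total.
In row 6 the known cells total 92, leaving 93 − 92 = 1.
In row 3 the known cells total 75, leaving 93 − 75 = 18.

p = 1, m = 18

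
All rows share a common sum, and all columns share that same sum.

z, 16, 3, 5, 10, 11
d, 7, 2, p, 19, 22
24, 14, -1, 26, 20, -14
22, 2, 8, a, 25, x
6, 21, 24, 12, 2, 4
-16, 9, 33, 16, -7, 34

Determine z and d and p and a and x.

z = 24, d = 9, p = 10, a = 0, x = 12

Rows 3 and 5 both sum to 69, so that's the common total.
Row 1: 16 + 3 + 5 + 10 + 11 = 45, so its missing entry is 69 − 45 = 24.
Column 1: 24 + 24 + 22 + 6 − 16 = 60, so its missing entry is 69 − 60 = 9.
Row 2: 9 + 7 + 2 + 19 + 22 = 59, so its missing entry is 69 − 59 = 10.
Column 4: 5 + 10 + 26 + 12 + 16 = 69, so its missing entry is 69 − 69 = 0.
Row 4: 22 + 2 + 8 + 0 + 25 = 57, so its missing entry is 69 − 57 = 12.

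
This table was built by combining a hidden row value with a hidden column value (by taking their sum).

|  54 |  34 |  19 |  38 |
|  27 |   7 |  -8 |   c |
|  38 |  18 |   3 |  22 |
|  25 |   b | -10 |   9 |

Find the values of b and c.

The difference between any two rows is the same in every column — this is an addition table with the headers hidden.
Row 4 minus row 1 is -10 − 19 = -29, so its entry in column 2 is 34 + (-29) = 5.
Row 2 minus row 1 is -8 − 19 = -27, so its entry in column 4 is 38 + (-27) = 11.

b = 5, c = 11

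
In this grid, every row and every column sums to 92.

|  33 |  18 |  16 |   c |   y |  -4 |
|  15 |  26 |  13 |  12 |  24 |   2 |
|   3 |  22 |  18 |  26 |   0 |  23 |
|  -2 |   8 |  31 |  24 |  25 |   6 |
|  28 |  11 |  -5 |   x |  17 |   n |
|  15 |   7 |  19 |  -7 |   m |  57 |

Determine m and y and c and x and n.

Row 6: 15 + 7 + 19 − 7 + 57 = 91, so its missing entry is 92 − 91 = 1.
Column 5: 24 + 0 + 25 + 17 + 1 = 67, so its missing entry is 92 − 67 = 25.
Row 1: 33 + 18 + 16 + 25 − 4 = 88, so its missing entry is 92 − 88 = 4.
Column 4: 4 + 12 + 26 + 24 − 7 = 59, so its missing entry is 92 − 59 = 33.
Row 5: 28 + 11 − 5 + 33 + 17 = 84, so its missing entry is 92 − 84 = 8.

m = 1, y = 25, c = 4, x = 33, n = 8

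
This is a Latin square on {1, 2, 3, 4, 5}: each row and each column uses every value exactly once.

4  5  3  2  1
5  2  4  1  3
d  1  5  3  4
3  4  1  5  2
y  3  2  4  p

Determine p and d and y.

At (row 5, col 5): column 5 already has {1, 2, 3, 4}, so the value is 5.
Cell (5,1): row 5 already has {2, 3, 4, 5} → 1.
For row 3, column 1: row 3 already has {1, 3, 4, 5}; that leaves 2.

p = 5, d = 2, y = 1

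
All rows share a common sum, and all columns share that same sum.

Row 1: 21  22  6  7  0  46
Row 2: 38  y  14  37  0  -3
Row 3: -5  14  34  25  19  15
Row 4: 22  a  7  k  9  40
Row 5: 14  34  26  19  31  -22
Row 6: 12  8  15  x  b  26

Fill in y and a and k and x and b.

Rows 1 and 3 both sum to 102, so that's the common total.
Row 2 has 38 + 14 + 37 + 0 − 3 = 86; the blank must be 102 − 86 = 16.
Column 2 has 22 + 16 + 14 + 34 + 8 = 94; the blank must be 102 − 94 = 8.
Column 5 has 0 + 0 + 19 + 9 + 31 = 59; the blank must be 102 − 59 = 43.
Row 4 has 22 + 8 + 7 + 9 + 40 = 86; the blank must be 102 − 86 = 16.
Row 6 has 12 + 8 + 15 + 43 + 26 = 104; the blank must be 102 − 104 = -2.

y = 16, a = 8, k = 16, x = -2, b = 43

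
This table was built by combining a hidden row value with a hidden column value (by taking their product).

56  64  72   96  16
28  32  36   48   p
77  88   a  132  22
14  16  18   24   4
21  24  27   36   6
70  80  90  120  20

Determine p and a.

Each row is a constant multiple of every other row — this is a multiplication table with the headers hidden.
Row 2 is 28/56 = 1/2 times row 1, so its entry in column 5 is 16 × 1/2 = 8.
Row 3 is 77/56 = 11/8 times row 1, so its entry in column 3 is 72 × 11/8 = 99.

p = 8, a = 99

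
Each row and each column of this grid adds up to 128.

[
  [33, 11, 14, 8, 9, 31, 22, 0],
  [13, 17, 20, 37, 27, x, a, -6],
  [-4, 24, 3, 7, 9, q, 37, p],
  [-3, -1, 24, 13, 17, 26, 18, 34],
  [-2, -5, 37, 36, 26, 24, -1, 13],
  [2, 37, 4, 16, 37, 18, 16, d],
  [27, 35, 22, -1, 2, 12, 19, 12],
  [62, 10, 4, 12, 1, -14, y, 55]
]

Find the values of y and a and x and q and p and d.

y = -2, a = 19, x = 1, q = 30, p = 22, d = -2

Row 6: 2 + 37 + 4 + 16 + 37 + 18 + 16 = 130, so its missing entry is 128 − 130 = -2.
Column 8: 0 − 6 + 34 + 13 − 2 + 12 + 55 = 106, so its missing entry is 128 − 106 = 22.
Row 8: 62 + 10 + 4 + 12 + 1 − 14 + 55 = 130, so its missing entry is 128 − 130 = -2.
Column 7: 22 + 37 + 18 − 1 + 16 + 19 − 2 = 109, so its missing entry is 128 − 109 = 19.
Row 2: 13 + 17 + 20 + 37 + 27 + 19 − 6 = 127, so its missing entry is 128 − 127 = 1.
Row 3: -4 + 24 + 3 + 7 + 9 + 37 + 22 = 98, so its missing entry is 128 − 98 = 30.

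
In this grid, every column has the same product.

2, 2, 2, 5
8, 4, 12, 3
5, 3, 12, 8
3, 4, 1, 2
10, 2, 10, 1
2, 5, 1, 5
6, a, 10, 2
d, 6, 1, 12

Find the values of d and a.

Columns 3 and 4 each multiply to 28800, so every column has product 28800.
Column 1: 2×8×5×3×10×2×6 = 28800, so the missing entry is 28800 ÷ 28800 = 1.
Column 2: 2×4×3×4×2×5×6 = 5760, so the missing entry is 28800 ÷ 5760 = 5.

d = 1, a = 5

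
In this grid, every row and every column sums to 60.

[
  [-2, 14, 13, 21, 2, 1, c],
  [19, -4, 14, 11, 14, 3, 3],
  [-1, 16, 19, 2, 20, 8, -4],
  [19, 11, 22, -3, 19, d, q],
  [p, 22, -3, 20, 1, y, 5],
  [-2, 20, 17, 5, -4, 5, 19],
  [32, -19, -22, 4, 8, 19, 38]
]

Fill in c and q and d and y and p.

c = 11, q = -12, d = 4, y = 20, p = -5

Column 1: -2 + 19 − 1 + 19 − 2 + 32 = 65, so its missing entry is 60 − 65 = -5.
Row 1: -2 + 14 + 13 + 21 + 2 + 1 = 49, so its missing entry is 60 − 49 = 11.
Row 5: -5 + 22 − 3 + 20 + 1 + 5 = 40, so its missing entry is 60 − 40 = 20.
Column 7: 11 + 3 − 4 + 5 + 19 + 38 = 72, so its missing entry is 60 − 72 = -12.
Row 4: 19 + 11 + 22 − 3 + 19 − 12 = 56, so its missing entry is 60 − 56 = 4.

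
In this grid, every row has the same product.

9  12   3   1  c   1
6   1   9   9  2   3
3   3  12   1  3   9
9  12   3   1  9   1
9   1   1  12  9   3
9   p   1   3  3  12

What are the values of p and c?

p = 3, c = 9

Rows 2 and 3 each multiply to 2916, so every row has product 2916.
Row 6: 9×1×3×3×12 = 972, so the missing entry is 2916 ÷ 972 = 3.
Row 1: 9×12×3×1×1 = 324, so the missing entry is 2916 ÷ 324 = 9.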